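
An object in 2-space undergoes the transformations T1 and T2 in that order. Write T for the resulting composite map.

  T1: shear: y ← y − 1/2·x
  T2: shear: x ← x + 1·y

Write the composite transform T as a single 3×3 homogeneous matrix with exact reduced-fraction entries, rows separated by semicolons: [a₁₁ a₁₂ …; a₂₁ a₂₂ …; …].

T1 = [1 0 0; -1/2 1 0; 0 0 1]
T2·T1 = [1/2 1 0; -1/2 1 0; 0 0 1]

T = [1/2 1 0; -1/2 1 0; 0 0 1]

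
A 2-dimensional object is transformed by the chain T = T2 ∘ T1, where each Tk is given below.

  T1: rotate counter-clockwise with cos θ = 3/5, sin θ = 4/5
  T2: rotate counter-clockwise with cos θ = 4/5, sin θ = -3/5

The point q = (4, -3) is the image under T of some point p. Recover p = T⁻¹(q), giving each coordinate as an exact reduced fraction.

T1 = [3/5 -4/5 0; 4/5 3/5 0; 0 0 1]
T2·T1 = [24/25 -7/25 0; 7/25 24/25 0; 0 0 1]
det M = 1; M⁻¹ = [24/25 7/25 0; -7/25 24/25 0; 0 0 1]
M⁻¹ · (4, -3)ᵀ = (3, -4)ᵀ

p = (3, -4)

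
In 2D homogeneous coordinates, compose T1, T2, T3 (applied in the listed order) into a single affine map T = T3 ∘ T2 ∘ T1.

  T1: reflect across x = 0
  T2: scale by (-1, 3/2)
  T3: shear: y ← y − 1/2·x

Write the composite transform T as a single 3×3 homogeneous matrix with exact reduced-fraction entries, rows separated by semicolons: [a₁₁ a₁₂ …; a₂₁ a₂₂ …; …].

T = [1 0 0; -1/2 3/2 0; 0 0 1]

T1 = [-1 0 0; 0 1 0; 0 0 1]
T2·T1 = [1 0 0; 0 3/2 0; 0 0 1]
T3·…·T1 = [1 0 0; -1/2 3/2 0; 0 0 1]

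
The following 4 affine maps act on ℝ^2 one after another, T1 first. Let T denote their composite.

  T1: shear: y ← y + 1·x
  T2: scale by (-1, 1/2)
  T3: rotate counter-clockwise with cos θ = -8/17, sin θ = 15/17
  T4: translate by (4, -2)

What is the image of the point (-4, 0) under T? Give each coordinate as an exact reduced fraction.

T1 shear: y ← y + 1·x: (-4, 0) → (-4, -4)
T2 scale by (-1, 1/2): (-4, -4) → (4, -2)
T3 rotate counter-clockwise with cos θ = -8/17, sin θ = 15/17: (4, -2) → (-2/17, 76/17)
T4 translate by (4, -2): (-2/17, 76/17) → (66/17, 42/17)

T(p) = (66/17, 42/17)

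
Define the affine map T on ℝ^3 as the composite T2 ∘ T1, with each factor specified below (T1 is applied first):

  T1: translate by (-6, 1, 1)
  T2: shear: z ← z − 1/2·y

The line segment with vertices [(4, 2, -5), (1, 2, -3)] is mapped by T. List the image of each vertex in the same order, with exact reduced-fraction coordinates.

T1 translate by (-6, 1, 1): (4, 2, -5) → (-2, 3, -4); (1, 2, -3) → (-5, 3, -2)
T2 shear: z ← z − 1/2·y: (-2, 3, -4) → (-2, 3, -11/2); (-5, 3, -2) → (-5, 3, -7/2)

image vertices: (-2, 3, -11/2), (-5, 3, -7/2)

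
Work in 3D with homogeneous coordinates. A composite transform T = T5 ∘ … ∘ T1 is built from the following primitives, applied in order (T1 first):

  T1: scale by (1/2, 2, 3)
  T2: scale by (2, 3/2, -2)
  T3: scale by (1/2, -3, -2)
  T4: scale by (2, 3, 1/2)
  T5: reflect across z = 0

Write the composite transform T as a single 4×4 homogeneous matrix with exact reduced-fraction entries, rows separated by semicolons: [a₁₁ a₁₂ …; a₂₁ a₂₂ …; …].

T = [1 0 0 0; 0 -27 0 0; 0 0 -6 0; 0 0 0 1]

T1 = [1/2 0 0 0; 0 2 0 0; 0 0 3 0; 0 0 0 1]
T2·T1 = [1 0 0 0; 0 3 0 0; 0 0 -6 0; 0 0 0 1]
T3·…·T1 = [1/2 0 0 0; 0 -9 0 0; 0 0 12 0; 0 0 0 1]
T4·…·T1 = [1 0 0 0; 0 -27 0 0; 0 0 6 0; 0 0 0 1]
T5·…·T1 = [1 0 0 0; 0 -27 0 0; 0 0 -6 0; 0 0 0 1]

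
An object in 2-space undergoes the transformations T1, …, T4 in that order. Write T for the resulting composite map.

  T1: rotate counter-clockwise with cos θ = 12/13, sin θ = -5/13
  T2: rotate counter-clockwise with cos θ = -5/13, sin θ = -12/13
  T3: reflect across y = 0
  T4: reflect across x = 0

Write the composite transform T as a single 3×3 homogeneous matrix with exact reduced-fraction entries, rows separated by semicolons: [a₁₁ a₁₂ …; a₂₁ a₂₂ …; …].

T1 = [12/13 5/13 0; -5/13 12/13 0; 0 0 1]
T2·T1 = [-120/169 119/169 0; -119/169 -120/169 0; 0 0 1]
T3·…·T1 = [-120/169 119/169 0; 119/169 120/169 0; 0 0 1]
T4·…·T1 = [120/169 -119/169 0; 119/169 120/169 0; 0 0 1]

T = [120/169 -119/169 0; 119/169 120/169 0; 0 0 1]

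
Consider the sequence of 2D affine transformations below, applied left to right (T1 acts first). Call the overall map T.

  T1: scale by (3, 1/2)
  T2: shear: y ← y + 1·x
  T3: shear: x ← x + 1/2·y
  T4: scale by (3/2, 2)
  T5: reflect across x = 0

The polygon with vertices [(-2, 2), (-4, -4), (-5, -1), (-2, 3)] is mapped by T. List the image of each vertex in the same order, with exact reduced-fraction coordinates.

image vertices: (51/4, -10), (57/2, -28), (273/8, -31), (99/8, -9)

T1 scale by (3, 1/2): (-2, 2) → (-6, 1); (-4, -4) → (-12, -2); (-5, -1) → (-15, -1/2); (-2, 3) → (-6, 3/2)
T2 shear: y ← y + 1·x: (-6, 1) → (-6, -5); (-12, -2) → (-12, -14); (-15, -1/2) → (-15, -31/2); (-6, 3/2) → (-6, -9/2)
T3 shear: x ← x + 1/2·y: (-6, -5) → (-17/2, -5); (-12, -14) → (-19, -14); (-15, -31/2) → (-91/4, -31/2); (-6, -9/2) → (-33/4, -9/2)
T4 scale by (3/2, 2): (-17/2, -5) → (-51/4, -10); (-19, -14) → (-57/2, -28); (-91/4, -31/2) → (-273/8, -31); (-33/4, -9/2) → (-99/8, -9)
T5 reflect across x = 0: (-51/4, -10) → (51/4, -10); (-57/2, -28) → (57/2, -28); (-273/8, -31) → (273/8, -31); (-99/8, -9) → (99/8, -9)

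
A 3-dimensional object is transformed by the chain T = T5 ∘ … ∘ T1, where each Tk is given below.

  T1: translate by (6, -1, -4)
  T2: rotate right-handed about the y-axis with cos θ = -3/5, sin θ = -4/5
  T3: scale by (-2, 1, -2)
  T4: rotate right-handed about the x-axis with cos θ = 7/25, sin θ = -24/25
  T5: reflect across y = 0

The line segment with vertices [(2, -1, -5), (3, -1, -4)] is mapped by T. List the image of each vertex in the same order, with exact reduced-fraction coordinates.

T1 translate by (6, -1, -4): (2, -1, -5) → (8, -2, -9); (3, -1, -4) → (9, -2, -8)
T2 rotate right-handed about the y-axis with cos θ = -3/5, sin θ = -4/5: (8, -2, -9) → (12/5, -2, 59/5); (9, -2, -8) → (1, -2, 12)
T3 scale by (-2, 1, -2): (12/5, -2, 59/5) → (-24/5, -2, -118/5); (1, -2, 12) → (-2, -2, -24)
T4 rotate right-handed about the x-axis with cos θ = 7/25, sin θ = -24/25: (-24/5, -2, -118/5) → (-24/5, -2902/125, -586/125); (-2, -2, -24) → (-2, -118/5, -24/5)
T5 reflect across y = 0: (-24/5, -2902/125, -586/125) → (-24/5, 2902/125, -586/125); (-2, -118/5, -24/5) → (-2, 118/5, -24/5)

image vertices: (-24/5, 2902/125, -586/125), (-2, 118/5, -24/5)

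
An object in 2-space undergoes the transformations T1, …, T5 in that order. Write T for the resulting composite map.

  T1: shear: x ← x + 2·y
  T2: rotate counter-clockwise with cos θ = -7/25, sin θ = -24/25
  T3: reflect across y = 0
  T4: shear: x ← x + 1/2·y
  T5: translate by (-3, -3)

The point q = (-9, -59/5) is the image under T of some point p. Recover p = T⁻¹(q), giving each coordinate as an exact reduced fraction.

T1 = [1 2 0; 0 1 0; 0 0 1]
T2·T1 = [-7/25 2/5 0; -24/25 -11/5 0; 0 0 1]
T3·…·T1 = [-7/25 2/5 0; 24/25 11/5 0; 0 0 1]
T4·…·T1 = [1/5 3/2 0; 24/25 11/5 0; 0 0 1]
T5·…·T1 = [1/5 3/2 -3; 24/25 11/5 -3; 0 0 1]
det M = -1; M⁻¹ = [-11/5 3/2 -21/10; 24/25 -1/5 57/25; 0 0 1]
M⁻¹ · (-9, -59/5)ᵀ = (0, -4)ᵀ

p = (0, -4)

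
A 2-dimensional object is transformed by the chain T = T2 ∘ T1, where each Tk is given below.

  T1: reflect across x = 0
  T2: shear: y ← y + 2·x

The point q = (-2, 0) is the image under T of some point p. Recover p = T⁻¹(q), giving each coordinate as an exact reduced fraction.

p = (2, 4)

T1 = [-1 0 0; 0 1 0; 0 0 1]
T2·T1 = [-1 0 0; -2 1 0; 0 0 1]
det M = -1; M⁻¹ = [-1 0 0; -2 1 0; 0 0 1]
M⁻¹ · (-2, 0)ᵀ = (2, 4)ᵀ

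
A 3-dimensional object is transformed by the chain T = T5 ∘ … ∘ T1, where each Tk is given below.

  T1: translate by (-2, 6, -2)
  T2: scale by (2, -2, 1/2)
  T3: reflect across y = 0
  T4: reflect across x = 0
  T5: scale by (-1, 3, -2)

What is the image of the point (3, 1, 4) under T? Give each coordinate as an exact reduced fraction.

T(p) = (2, 42, -2)

T1 translate by (-2, 6, -2): (3, 1, 4) → (1, 7, 2)
T2 scale by (2, -2, 1/2): (1, 7, 2) → (2, -14, 1)
T3 reflect across y = 0: (2, -14, 1) → (2, 14, 1)
T4 reflect across x = 0: (2, 14, 1) → (-2, 14, 1)
T5 scale by (-1, 3, -2): (-2, 14, 1) → (2, 42, -2)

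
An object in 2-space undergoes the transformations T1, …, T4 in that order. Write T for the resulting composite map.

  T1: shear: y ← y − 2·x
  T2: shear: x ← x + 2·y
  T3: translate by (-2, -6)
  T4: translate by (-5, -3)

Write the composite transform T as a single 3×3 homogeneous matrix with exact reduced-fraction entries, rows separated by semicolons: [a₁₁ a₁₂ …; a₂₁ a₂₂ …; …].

T1 = [1 0 0; -2 1 0; 0 0 1]
T2·T1 = [-3 2 0; -2 1 0; 0 0 1]
T3·…·T1 = [-3 2 -2; -2 1 -6; 0 0 1]
T4·…·T1 = [-3 2 -7; -2 1 -9; 0 0 1]

T = [-3 2 -7; -2 1 -9; 0 0 1]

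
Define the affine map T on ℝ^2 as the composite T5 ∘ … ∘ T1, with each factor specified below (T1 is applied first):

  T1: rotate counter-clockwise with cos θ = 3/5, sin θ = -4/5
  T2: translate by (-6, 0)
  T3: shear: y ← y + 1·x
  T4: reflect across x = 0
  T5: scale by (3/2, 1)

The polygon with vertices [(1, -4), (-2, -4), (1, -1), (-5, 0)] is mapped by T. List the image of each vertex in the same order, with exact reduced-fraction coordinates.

image vertices: (129/10, -59/5), (78/5, -56/5), (93/10, -38/5), (27/2, -5)

T1 rotate counter-clockwise with cos θ = 3/5, sin θ = -4/5: (1, -4) → (-13/5, -16/5); (-2, -4) → (-22/5, -4/5); (1, -1) → (-1/5, -7/5); (-5, 0) → (-3, 4)
T2 translate by (-6, 0): (-13/5, -16/5) → (-43/5, -16/5); (-22/5, -4/5) → (-52/5, -4/5); (-1/5, -7/5) → (-31/5, -7/5); (-3, 4) → (-9, 4)
T3 shear: y ← y + 1·x: (-43/5, -16/5) → (-43/5, -59/5); (-52/5, -4/5) → (-52/5, -56/5); (-31/5, -7/5) → (-31/5, -38/5); (-9, 4) → (-9, -5)
T4 reflect across x = 0: (-43/5, -59/5) → (43/5, -59/5); (-52/5, -56/5) → (52/5, -56/5); (-31/5, -38/5) → (31/5, -38/5); (-9, -5) → (9, -5)
T5 scale by (3/2, 1): (43/5, -59/5) → (129/10, -59/5); (52/5, -56/5) → (78/5, -56/5); (31/5, -38/5) → (93/10, -38/5); (9, -5) → (27/2, -5)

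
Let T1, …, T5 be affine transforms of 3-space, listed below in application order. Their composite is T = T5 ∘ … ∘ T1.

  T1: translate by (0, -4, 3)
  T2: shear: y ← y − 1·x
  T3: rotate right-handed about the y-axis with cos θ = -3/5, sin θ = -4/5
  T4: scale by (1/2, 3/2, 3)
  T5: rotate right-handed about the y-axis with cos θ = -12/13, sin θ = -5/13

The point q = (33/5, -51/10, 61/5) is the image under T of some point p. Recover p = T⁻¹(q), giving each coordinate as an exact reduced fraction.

T1 = [1 0 0 0; 0 1 0 -4; 0 0 1 3; 0 0 0 1]
T2·T1 = [1 0 0 0; -1 1 0 -4; 0 0 1 3; 0 0 0 1]
T3·…·T1 = [-3/5 0 -4/5 -12/5; -1 1 0 -4; 4/5 0 -3/5 -9/5; 0 0 0 1]
T4·…·T1 = [-3/10 0 -2/5 -6/5; -3/2 3/2 0 -6; 12/5 0 -9/5 -27/5; 0 0 0 1]
T5·…·T1 = [-42/65 0 69/65 207/65; -3/2 3/2 0 -6; -303/130 0 98/65 294/65; 0 0 0 1]
det M = 9/4; M⁻¹ = [196/195 0 -46/65 0; 196/195 2/3 -46/65 4; 101/65 0 -28/65 -3; 0 0 0 1]
M⁻¹ · (33/5, -51/10, 61/5)ᵀ = (-2, -7/5, 2)ᵀ

p = (-2, -7/5, 2)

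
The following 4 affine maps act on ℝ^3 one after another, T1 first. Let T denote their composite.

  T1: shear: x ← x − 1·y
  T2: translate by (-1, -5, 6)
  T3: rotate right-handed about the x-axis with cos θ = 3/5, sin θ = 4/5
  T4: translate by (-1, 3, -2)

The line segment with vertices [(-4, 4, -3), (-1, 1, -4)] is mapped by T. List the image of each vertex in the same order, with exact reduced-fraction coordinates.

image vertices: (-10, 0, -1), (-4, -1, -4)

T1 shear: x ← x − 1·y: (-4, 4, -3) → (-8, 4, -3); (-1, 1, -4) → (-2, 1, -4)
T2 translate by (-1, -5, 6): (-8, 4, -3) → (-9, -1, 3); (-2, 1, -4) → (-3, -4, 2)
T3 rotate right-handed about the x-axis with cos θ = 3/5, sin θ = 4/5: (-9, -1, 3) → (-9, -3, 1); (-3, -4, 2) → (-3, -4, -2)
T4 translate by (-1, 3, -2): (-9, -3, 1) → (-10, 0, -1); (-3, -4, -2) → (-4, -1, -4)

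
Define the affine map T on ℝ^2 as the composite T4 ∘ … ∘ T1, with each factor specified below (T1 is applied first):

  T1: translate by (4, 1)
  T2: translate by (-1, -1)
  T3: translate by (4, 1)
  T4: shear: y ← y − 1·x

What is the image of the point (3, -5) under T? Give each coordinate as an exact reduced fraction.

T(p) = (10, -14)

T1 translate by (4, 1): (3, -5) → (7, -4)
T2 translate by (-1, -1): (7, -4) → (6, -5)
T3 translate by (4, 1): (6, -5) → (10, -4)
T4 shear: y ← y − 1·x: (10, -4) → (10, -14)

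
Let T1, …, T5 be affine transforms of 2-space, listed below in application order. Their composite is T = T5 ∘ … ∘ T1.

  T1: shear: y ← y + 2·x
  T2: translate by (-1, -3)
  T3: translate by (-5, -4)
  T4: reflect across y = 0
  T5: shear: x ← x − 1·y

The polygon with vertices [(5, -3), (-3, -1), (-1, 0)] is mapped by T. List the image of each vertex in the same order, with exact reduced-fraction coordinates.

T1 shear: y ← y + 2·x: (5, -3) → (5, 7); (-3, -1) → (-3, -7); (-1, 0) → (-1, -2)
T2 translate by (-1, -3): (5, 7) → (4, 4); (-3, -7) → (-4, -10); (-1, -2) → (-2, -5)
T3 translate by (-5, -4): (4, 4) → (-1, 0); (-4, -10) → (-9, -14); (-2, -5) → (-7, -9)
T4 reflect across y = 0: (-1, 0) → (-1, 0); (-9, -14) → (-9, 14); (-7, -9) → (-7, 9)
T5 shear: x ← x − 1·y: (-1, 0) → (-1, 0); (-9, 14) → (-23, 14); (-7, 9) → (-16, 9)

image vertices: (-1, 0), (-23, 14), (-16, 9)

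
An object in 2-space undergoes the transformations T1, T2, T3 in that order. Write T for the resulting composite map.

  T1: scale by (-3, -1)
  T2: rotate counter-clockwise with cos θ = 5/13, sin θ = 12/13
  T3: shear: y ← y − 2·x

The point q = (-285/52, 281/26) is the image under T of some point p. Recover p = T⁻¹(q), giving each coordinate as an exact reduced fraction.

T1 = [-3 0 0; 0 -1 0; 0 0 1]
T2·T1 = [-15/13 12/13 0; -36/13 -5/13 0; 0 0 1]
T3·…·T1 = [-15/13 12/13 0; -6/13 -29/13 0; 0 0 1]
det M = 3; M⁻¹ = [-29/39 -4/13 0; 2/13 -5/13 0; 0 0 1]
M⁻¹ · (-285/52, 281/26)ᵀ = (3/4, -5)ᵀ

p = (3/4, -5)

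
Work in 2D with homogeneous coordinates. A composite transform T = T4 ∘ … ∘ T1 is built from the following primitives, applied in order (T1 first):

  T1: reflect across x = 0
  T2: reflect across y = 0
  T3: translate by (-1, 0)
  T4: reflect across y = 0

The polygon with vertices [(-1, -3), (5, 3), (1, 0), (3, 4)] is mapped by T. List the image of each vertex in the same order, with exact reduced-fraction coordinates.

image vertices: (0, -3), (-6, 3), (-2, 0), (-4, 4)

T1 reflect across x = 0: (-1, -3) → (1, -3); (5, 3) → (-5, 3); (1, 0) → (-1, 0); (3, 4) → (-3, 4)
T2 reflect across y = 0: (1, -3) → (1, 3); (-5, 3) → (-5, -3); (-1, 0) → (-1, 0); (-3, 4) → (-3, -4)
T3 translate by (-1, 0): (1, 3) → (0, 3); (-5, -3) → (-6, -3); (-1, 0) → (-2, 0); (-3, -4) → (-4, -4)
T4 reflect across y = 0: (0, 3) → (0, -3); (-6, -3) → (-6, 3); (-2, 0) → (-2, 0); (-4, -4) → (-4, 4)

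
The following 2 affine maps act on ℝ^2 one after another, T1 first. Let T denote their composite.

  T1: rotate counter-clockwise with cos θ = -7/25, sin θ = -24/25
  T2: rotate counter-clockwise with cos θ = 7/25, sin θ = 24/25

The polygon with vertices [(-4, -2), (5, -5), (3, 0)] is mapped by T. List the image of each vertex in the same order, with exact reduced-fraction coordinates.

image vertices: (-556/125, 58/125), (191/125, -863/125), (1581/625, -1008/625)

T1 rotate counter-clockwise with cos θ = -7/25, sin θ = -24/25: (-4, -2) → (-4/5, 22/5); (5, -5) → (-31/5, -17/5); (3, 0) → (-21/25, -72/25)
T2 rotate counter-clockwise with cos θ = 7/25, sin θ = 24/25: (-4/5, 22/5) → (-556/125, 58/125); (-31/5, -17/5) → (191/125, -863/125); (-21/25, -72/25) → (1581/625, -1008/625)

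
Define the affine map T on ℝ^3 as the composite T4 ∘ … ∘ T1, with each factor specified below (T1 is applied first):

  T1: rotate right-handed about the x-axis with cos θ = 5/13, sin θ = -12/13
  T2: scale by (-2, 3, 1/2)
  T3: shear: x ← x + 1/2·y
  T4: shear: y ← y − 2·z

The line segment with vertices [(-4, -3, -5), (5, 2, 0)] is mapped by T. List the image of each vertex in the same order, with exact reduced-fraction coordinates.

image vertices: (-17/26, -236/13, 11/26), (-115/13, 54/13, -12/13)

T1 rotate right-handed about the x-axis with cos θ = 5/13, sin θ = -12/13: (-4, -3, -5) → (-4, -75/13, 11/13); (5, 2, 0) → (5, 10/13, -24/13)
T2 scale by (-2, 3, 1/2): (-4, -75/13, 11/13) → (8, -225/13, 11/26); (5, 10/13, -24/13) → (-10, 30/13, -12/13)
T3 shear: x ← x + 1/2·y: (8, -225/13, 11/26) → (-17/26, -225/13, 11/26); (-10, 30/13, -12/13) → (-115/13, 30/13, -12/13)
T4 shear: y ← y − 2·z: (-17/26, -225/13, 11/26) → (-17/26, -236/13, 11/26); (-115/13, 30/13, -12/13) → (-115/13, 54/13, -12/13)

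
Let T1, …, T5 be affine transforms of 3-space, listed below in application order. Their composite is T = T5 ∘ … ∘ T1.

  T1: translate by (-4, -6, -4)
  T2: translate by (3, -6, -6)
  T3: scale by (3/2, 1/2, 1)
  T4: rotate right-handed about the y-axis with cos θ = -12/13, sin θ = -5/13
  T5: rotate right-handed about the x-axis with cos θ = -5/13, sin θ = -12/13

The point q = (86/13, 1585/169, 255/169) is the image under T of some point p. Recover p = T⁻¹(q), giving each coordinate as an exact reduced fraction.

p = (-1, 2, 0)

T1 = [1 0 0 -4; 0 1 0 -6; 0 0 1 -4; 0 0 0 1]
T2·T1 = [1 0 0 -1; 0 1 0 -12; 0 0 1 -10; 0 0 0 1]
T3·…·T1 = [3/2 0 0 -3/2; 0 1/2 0 -6; 0 0 1 -10; 0 0 0 1]
T4·…·T1 = [-18/13 0 -5/13 68/13; 0 1/2 0 -6; 15/26 0 -12/13 225/26; 0 0 0 1]
T5·…·T1 = [-18/13 0 -5/13 68/13; 90/169 -5/26 -144/169 1740/169; -75/338 -6/13 60/169 747/338; 0 0 0 1]
det M = 3/4; M⁻¹ = [-8/13 40/169 -50/507 1; 0 -10/13 -24/13 12; -5/13 -144/169 60/169 10; 0 0 0 1]
M⁻¹ · (86/13, 1585/169, 255/169)ᵀ = (-1, 2, 0)ᵀ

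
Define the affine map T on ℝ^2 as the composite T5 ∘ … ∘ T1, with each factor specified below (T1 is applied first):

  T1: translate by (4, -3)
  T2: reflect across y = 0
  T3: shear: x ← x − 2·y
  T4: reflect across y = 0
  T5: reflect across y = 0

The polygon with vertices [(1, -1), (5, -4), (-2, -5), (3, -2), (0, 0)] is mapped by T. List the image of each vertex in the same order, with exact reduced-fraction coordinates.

T1 translate by (4, -3): (1, -1) → (5, -4); (5, -4) → (9, -7); (-2, -5) → (2, -8); (3, -2) → (7, -5); (0, 0) → (4, -3)
T2 reflect across y = 0: (5, -4) → (5, 4); (9, -7) → (9, 7); (2, -8) → (2, 8); (7, -5) → (7, 5); (4, -3) → (4, 3)
T3 shear: x ← x − 2·y: (5, 4) → (-3, 4); (9, 7) → (-5, 7); (2, 8) → (-14, 8); (7, 5) → (-3, 5); (4, 3) → (-2, 3)
T4 reflect across y = 0: (-3, 4) → (-3, -4); (-5, 7) → (-5, -7); (-14, 8) → (-14, -8); (-3, 5) → (-3, -5); (-2, 3) → (-2, -3)
T5 reflect across y = 0: (-3, -4) → (-3, 4); (-5, -7) → (-5, 7); (-14, -8) → (-14, 8); (-3, -5) → (-3, 5); (-2, -3) → (-2, 3)

image vertices: (-3, 4), (-5, 7), (-14, 8), (-3, 5), (-2, 3)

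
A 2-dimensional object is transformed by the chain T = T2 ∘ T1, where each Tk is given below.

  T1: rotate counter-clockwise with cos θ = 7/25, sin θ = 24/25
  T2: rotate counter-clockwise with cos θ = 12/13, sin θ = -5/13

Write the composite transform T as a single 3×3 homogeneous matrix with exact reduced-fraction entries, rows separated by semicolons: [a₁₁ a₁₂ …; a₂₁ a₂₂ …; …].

T1 = [7/25 -24/25 0; 24/25 7/25 0; 0 0 1]
T2·T1 = [204/325 -253/325 0; 253/325 204/325 0; 0 0 1]

T = [204/325 -253/325 0; 253/325 204/325 0; 0 0 1]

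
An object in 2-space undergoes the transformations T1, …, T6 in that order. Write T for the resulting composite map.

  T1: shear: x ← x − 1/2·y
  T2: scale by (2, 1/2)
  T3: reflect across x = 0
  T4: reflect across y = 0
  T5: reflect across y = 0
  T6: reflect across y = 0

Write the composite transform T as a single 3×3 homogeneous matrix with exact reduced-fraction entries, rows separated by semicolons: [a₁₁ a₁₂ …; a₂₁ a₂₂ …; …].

T = [-2 1 0; 0 -1/2 0; 0 0 1]

T1 = [1 -1/2 0; 0 1 0; 0 0 1]
T2·T1 = [2 -1 0; 0 1/2 0; 0 0 1]
T3·…·T1 = [-2 1 0; 0 1/2 0; 0 0 1]
T4·…·T1 = [-2 1 0; 0 -1/2 0; 0 0 1]
T5·…·T1 = [-2 1 0; 0 1/2 0; 0 0 1]
T6·…·T1 = [-2 1 0; 0 -1/2 0; 0 0 1]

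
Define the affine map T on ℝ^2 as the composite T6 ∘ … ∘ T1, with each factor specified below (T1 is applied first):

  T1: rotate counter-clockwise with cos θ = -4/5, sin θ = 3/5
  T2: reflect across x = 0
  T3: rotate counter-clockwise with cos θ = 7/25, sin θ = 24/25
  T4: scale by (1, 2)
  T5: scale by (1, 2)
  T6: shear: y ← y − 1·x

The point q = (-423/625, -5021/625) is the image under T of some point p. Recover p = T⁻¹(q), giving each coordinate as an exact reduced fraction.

T1 = [-4/5 -3/5 0; 3/5 -4/5 0; 0 0 1]
T2·T1 = [4/5 3/5 0; 3/5 -4/5 0; 0 0 1]
T3·…·T1 = [-44/125 117/125 0; 117/125 44/125 0; 0 0 1]
T4·…·T1 = [-44/125 117/125 0; 234/125 88/125 0; 0 0 1]
T5·…·T1 = [-44/125 117/125 0; 468/125 176/125 0; 0 0 1]
T6·…·T1 = [-44/125 117/125 0; 512/125 59/125 0; 0 0 1]
det M = -4; M⁻¹ = [-59/500 117/500 0; 128/125 11/125 0; 0 0 1]
M⁻¹ · (-423/625, -5021/625)ᵀ = (-9/5, -7/5)ᵀ

p = (-9/5, -7/5)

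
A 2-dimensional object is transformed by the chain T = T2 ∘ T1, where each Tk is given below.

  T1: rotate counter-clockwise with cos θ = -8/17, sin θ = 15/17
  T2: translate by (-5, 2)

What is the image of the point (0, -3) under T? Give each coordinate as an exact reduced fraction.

T(p) = (-40/17, 58/17)

T1 rotate counter-clockwise with cos θ = -8/17, sin θ = 15/17: (0, -3) → (45/17, 24/17)
T2 translate by (-5, 2): (45/17, 24/17) → (-40/17, 58/17)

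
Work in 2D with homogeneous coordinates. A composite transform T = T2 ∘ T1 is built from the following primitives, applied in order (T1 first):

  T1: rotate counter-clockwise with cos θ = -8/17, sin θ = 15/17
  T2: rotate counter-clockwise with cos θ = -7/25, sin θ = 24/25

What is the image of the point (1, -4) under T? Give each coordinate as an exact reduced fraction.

T(p) = (-1492/425, 919/425)

T1 rotate counter-clockwise with cos θ = -8/17, sin θ = 15/17: (1, -4) → (52/17, 47/17)
T2 rotate counter-clockwise with cos θ = -7/25, sin θ = 24/25: (52/17, 47/17) → (-1492/425, 919/425)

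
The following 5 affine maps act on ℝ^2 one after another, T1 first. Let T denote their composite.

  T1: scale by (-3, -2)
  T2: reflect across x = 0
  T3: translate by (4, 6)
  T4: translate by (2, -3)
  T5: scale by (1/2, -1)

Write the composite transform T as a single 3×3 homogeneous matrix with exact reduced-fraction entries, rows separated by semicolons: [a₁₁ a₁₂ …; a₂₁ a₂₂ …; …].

T1 = [-3 0 0; 0 -2 0; 0 0 1]
T2·T1 = [3 0 0; 0 -2 0; 0 0 1]
T3·…·T1 = [3 0 4; 0 -2 6; 0 0 1]
T4·…·T1 = [3 0 6; 0 -2 3; 0 0 1]
T5·…·T1 = [3/2 0 3; 0 2 -3; 0 0 1]

T = [3/2 0 3; 0 2 -3; 0 0 1]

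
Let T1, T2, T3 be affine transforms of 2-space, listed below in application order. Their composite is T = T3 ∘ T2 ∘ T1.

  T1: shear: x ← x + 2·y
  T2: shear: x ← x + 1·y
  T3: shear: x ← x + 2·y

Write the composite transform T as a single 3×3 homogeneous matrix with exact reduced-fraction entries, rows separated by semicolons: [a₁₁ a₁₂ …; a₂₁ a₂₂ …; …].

T1 = [1 2 0; 0 1 0; 0 0 1]
T2·T1 = [1 3 0; 0 1 0; 0 0 1]
T3·…·T1 = [1 5 0; 0 1 0; 0 0 1]

T = [1 5 0; 0 1 0; 0 0 1]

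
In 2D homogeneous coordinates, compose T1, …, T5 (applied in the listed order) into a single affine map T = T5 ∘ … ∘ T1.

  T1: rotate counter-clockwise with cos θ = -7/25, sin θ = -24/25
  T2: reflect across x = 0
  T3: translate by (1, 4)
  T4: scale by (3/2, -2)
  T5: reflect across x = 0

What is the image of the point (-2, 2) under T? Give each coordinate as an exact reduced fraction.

T1 rotate counter-clockwise with cos θ = -7/25, sin θ = -24/25: (-2, 2) → (62/25, 34/25)
T2 reflect across x = 0: (62/25, 34/25) → (-62/25, 34/25)
T3 translate by (1, 4): (-62/25, 34/25) → (-37/25, 134/25)
T4 scale by (3/2, -2): (-37/25, 134/25) → (-111/50, -268/25)
T5 reflect across x = 0: (-111/50, -268/25) → (111/50, -268/25)

T(p) = (111/50, -268/25)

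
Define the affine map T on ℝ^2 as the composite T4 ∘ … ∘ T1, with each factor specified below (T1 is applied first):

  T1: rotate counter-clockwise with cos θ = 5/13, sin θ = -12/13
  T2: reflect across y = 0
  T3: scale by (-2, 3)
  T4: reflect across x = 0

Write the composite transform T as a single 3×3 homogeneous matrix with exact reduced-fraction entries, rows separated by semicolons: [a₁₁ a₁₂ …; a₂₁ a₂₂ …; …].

T = [10/13 24/13 0; 36/13 -15/13 0; 0 0 1]

T1 = [5/13 12/13 0; -12/13 5/13 0; 0 0 1]
T2·T1 = [5/13 12/13 0; 12/13 -5/13 0; 0 0 1]
T3·…·T1 = [-10/13 -24/13 0; 36/13 -15/13 0; 0 0 1]
T4·…·T1 = [10/13 24/13 0; 36/13 -15/13 0; 0 0 1]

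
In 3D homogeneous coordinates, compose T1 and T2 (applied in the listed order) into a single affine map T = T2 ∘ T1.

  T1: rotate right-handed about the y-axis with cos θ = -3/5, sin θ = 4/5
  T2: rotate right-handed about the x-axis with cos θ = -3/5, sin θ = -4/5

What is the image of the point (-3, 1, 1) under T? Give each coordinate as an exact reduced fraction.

T(p) = (13/5, 21/25, -47/25)

T1 rotate right-handed about the y-axis with cos θ = -3/5, sin θ = 4/5: (-3, 1, 1) → (13/5, 1, 9/5)
T2 rotate right-handed about the x-axis with cos θ = -3/5, sin θ = -4/5: (13/5, 1, 9/5) → (13/5, 21/25, -47/25)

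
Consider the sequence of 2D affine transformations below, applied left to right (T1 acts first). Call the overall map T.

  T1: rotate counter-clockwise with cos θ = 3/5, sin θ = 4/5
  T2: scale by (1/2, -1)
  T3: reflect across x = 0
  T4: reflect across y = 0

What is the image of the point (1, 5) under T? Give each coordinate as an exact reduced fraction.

T1 rotate counter-clockwise with cos θ = 3/5, sin θ = 4/5: (1, 5) → (-17/5, 19/5)
T2 scale by (1/2, -1): (-17/5, 19/5) → (-17/10, -19/5)
T3 reflect across x = 0: (-17/10, -19/5) → (17/10, -19/5)
T4 reflect across y = 0: (17/10, -19/5) → (17/10, 19/5)

T(p) = (17/10, 19/5)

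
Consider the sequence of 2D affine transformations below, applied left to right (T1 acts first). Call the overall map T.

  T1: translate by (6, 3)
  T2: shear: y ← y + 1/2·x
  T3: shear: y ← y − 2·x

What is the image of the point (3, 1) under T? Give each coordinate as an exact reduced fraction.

T1 translate by (6, 3): (3, 1) → (9, 4)
T2 shear: y ← y + 1/2·x: (9, 4) → (9, 17/2)
T3 shear: y ← y − 2·x: (9, 17/2) → (9, -19/2)

T(p) = (9, -19/2)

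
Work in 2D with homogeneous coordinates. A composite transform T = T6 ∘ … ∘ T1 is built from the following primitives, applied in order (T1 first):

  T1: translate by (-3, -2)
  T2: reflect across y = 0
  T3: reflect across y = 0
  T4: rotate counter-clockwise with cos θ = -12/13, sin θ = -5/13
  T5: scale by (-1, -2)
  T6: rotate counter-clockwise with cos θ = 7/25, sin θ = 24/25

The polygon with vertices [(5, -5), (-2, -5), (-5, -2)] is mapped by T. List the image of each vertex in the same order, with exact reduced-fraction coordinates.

image vertices: (61/5, 76/65), (389/25, -2126/325), (284/25, -3056/325)

T1 translate by (-3, -2): (5, -5) → (2, -7); (-2, -5) → (-5, -7); (-5, -2) → (-8, -4)
T2 reflect across y = 0: (2, -7) → (2, 7); (-5, -7) → (-5, 7); (-8, -4) → (-8, 4)
T3 reflect across y = 0: (2, 7) → (2, -7); (-5, 7) → (-5, -7); (-8, 4) → (-8, -4)
T4 rotate counter-clockwise with cos θ = -12/13, sin θ = -5/13: (2, -7) → (-59/13, 74/13); (-5, -7) → (25/13, 109/13); (-8, -4) → (76/13, 88/13)
T5 scale by (-1, -2): (-59/13, 74/13) → (59/13, -148/13); (25/13, 109/13) → (-25/13, -218/13); (76/13, 88/13) → (-76/13, -176/13)
T6 rotate counter-clockwise with cos θ = 7/25, sin θ = 24/25: (59/13, -148/13) → (61/5, 76/65); (-25/13, -218/13) → (389/25, -2126/325); (-76/13, -176/13) → (284/25, -3056/325)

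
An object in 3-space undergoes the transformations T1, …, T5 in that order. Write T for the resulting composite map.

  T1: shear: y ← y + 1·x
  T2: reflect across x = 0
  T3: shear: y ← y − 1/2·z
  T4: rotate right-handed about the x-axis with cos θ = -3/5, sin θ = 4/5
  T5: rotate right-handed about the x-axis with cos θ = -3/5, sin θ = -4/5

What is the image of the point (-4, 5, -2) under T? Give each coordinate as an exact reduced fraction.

T1 shear: y ← y + 1·x: (-4, 5, -2) → (-4, 1, -2)
T2 reflect across x = 0: (-4, 1, -2) → (4, 1, -2)
T3 shear: y ← y − 1/2·z: (4, 1, -2) → (4, 2, -2)
T4 rotate right-handed about the x-axis with cos θ = -3/5, sin θ = 4/5: (4, 2, -2) → (4, 2/5, 14/5)
T5 rotate right-handed about the x-axis with cos θ = -3/5, sin θ = -4/5: (4, 2/5, 14/5) → (4, 2, -2)

T(p) = (4, 2, -2)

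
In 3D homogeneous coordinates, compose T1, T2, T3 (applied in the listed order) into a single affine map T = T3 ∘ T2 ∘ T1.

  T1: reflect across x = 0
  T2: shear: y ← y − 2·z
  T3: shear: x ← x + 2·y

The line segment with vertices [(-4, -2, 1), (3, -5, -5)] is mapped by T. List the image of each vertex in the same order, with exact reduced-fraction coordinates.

T1 reflect across x = 0: (-4, -2, 1) → (4, -2, 1); (3, -5, -5) → (-3, -5, -5)
T2 shear: y ← y − 2·z: (4, -2, 1) → (4, -4, 1); (-3, -5, -5) → (-3, 5, -5)
T3 shear: x ← x + 2·y: (4, -4, 1) → (-4, -4, 1); (-3, 5, -5) → (7, 5, -5)

image vertices: (-4, -4, 1), (7, 5, -5)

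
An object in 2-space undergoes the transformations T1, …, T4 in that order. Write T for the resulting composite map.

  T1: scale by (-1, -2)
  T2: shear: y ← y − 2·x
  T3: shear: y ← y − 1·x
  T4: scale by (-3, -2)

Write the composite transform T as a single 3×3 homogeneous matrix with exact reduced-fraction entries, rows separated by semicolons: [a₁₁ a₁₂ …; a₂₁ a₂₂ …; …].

T1 = [-1 0 0; 0 -2 0; 0 0 1]
T2·T1 = [-1 0 0; 2 -2 0; 0 0 1]
T3·…·T1 = [-1 0 0; 3 -2 0; 0 0 1]
T4·…·T1 = [3 0 0; -6 4 0; 0 0 1]

T = [3 0 0; -6 4 0; 0 0 1]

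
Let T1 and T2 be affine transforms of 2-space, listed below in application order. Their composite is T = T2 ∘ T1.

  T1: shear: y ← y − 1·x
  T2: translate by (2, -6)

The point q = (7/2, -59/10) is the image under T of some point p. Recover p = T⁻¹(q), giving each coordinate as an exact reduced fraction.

T1 = [1 0 0; -1 1 0; 0 0 1]
T2·T1 = [1 0 2; -1 1 -6; 0 0 1]
det M = 1; M⁻¹ = [1 0 -2; 1 1 4; 0 0 1]
M⁻¹ · (7/2, -59/10)ᵀ = (3/2, 8/5)ᵀ

p = (3/2, 8/5)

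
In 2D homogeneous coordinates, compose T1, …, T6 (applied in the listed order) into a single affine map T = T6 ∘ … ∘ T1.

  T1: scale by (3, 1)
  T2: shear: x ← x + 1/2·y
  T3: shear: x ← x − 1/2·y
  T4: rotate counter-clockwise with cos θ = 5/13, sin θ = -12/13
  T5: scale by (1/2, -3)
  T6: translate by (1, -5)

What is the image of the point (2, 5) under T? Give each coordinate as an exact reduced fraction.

T(p) = (58/13, 76/13)

T1 scale by (3, 1): (2, 5) → (6, 5)
T2 shear: x ← x + 1/2·y: (6, 5) → (17/2, 5)
T3 shear: x ← x − 1/2·y: (17/2, 5) → (6, 5)
T4 rotate counter-clockwise with cos θ = 5/13, sin θ = -12/13: (6, 5) → (90/13, -47/13)
T5 scale by (1/2, -3): (90/13, -47/13) → (45/13, 141/13)
T6 translate by (1, -5): (45/13, 141/13) → (58/13, 76/13)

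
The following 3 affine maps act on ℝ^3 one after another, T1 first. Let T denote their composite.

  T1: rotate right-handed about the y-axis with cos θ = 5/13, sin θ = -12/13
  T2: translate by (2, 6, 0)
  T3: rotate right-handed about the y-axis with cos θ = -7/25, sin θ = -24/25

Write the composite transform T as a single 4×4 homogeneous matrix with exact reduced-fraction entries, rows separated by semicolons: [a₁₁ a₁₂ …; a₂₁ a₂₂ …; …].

T = [-323/325 0 -36/325 -14/25; 0 1 0 6; 36/325 0 -323/325 48/25; 0 0 0 1]

T1 = [5/13 0 -12/13 0; 0 1 0 0; 12/13 0 5/13 0; 0 0 0 1]
T2·T1 = [5/13 0 -12/13 2; 0 1 0 6; 12/13 0 5/13 0; 0 0 0 1]
T3·…·T1 = [-323/325 0 -36/325 -14/25; 0 1 0 6; 36/325 0 -323/325 48/25; 0 0 0 1]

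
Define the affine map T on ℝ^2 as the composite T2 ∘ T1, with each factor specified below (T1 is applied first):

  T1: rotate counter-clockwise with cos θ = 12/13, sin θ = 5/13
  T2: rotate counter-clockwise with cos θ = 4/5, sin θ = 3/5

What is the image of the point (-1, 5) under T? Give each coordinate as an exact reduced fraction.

T1 rotate counter-clockwise with cos θ = 12/13, sin θ = 5/13: (-1, 5) → (-37/13, 55/13)
T2 rotate counter-clockwise with cos θ = 4/5, sin θ = 3/5: (-37/13, 55/13) → (-313/65, 109/65)

T(p) = (-313/65, 109/65)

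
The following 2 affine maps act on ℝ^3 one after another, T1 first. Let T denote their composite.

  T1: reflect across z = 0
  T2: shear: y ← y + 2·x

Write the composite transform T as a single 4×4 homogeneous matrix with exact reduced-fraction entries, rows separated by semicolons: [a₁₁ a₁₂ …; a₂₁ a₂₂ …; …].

T1 = [1 0 0 0; 0 1 0 0; 0 0 -1 0; 0 0 0 1]
T2·T1 = [1 0 0 0; 2 1 0 0; 0 0 -1 0; 0 0 0 1]

T = [1 0 0 0; 2 1 0 0; 0 0 -1 0; 0 0 0 1]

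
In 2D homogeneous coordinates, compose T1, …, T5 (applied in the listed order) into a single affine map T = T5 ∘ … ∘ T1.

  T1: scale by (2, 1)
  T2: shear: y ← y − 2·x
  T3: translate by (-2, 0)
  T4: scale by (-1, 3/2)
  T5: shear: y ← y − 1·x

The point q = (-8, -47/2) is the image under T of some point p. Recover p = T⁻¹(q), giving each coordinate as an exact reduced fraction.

p = (5, -1)

T1 = [2 0 0; 0 1 0; 0 0 1]
T2·T1 = [2 0 0; -4 1 0; 0 0 1]
T3·…·T1 = [2 0 -2; -4 1 0; 0 0 1]
T4·…·T1 = [-2 0 2; -6 3/2 0; 0 0 1]
T5·…·T1 = [-2 0 2; -4 3/2 -2; 0 0 1]
det M = -3; M⁻¹ = [-1/2 0 1; -4/3 2/3 4; 0 0 1]
M⁻¹ · (-8, -47/2)ᵀ = (5, -1)ᵀ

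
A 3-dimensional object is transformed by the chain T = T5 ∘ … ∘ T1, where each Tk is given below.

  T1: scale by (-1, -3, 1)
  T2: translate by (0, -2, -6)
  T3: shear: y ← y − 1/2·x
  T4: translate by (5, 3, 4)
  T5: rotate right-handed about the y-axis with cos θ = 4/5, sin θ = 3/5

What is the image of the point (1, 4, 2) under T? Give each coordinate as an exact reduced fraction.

T(p) = (16/5, -21/2, -12/5)

T1 scale by (-1, -3, 1): (1, 4, 2) → (-1, -12, 2)
T2 translate by (0, -2, -6): (-1, -12, 2) → (-1, -14, -4)
T3 shear: y ← y − 1/2·x: (-1, -14, -4) → (-1, -27/2, -4)
T4 translate by (5, 3, 4): (-1, -27/2, -4) → (4, -21/2, 0)
T5 rotate right-handed about the y-axis with cos θ = 4/5, sin θ = 3/5: (4, -21/2, 0) → (16/5, -21/2, -12/5)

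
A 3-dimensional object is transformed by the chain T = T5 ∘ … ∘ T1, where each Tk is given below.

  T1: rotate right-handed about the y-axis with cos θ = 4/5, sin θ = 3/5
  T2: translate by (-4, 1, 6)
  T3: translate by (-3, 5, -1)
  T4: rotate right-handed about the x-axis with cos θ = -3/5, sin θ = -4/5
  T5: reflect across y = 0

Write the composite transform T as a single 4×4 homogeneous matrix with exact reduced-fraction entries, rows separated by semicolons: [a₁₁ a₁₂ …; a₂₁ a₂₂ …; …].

T = [4/5 0 3/5 -7; 12/25 3/5 -16/25 -2/5; 9/25 -4/5 -12/25 -39/5; 0 0 0 1]

T1 = [4/5 0 3/5 0; 0 1 0 0; -3/5 0 4/5 0; 0 0 0 1]
T2·T1 = [4/5 0 3/5 -4; 0 1 0 1; -3/5 0 4/5 6; 0 0 0 1]
T3·…·T1 = [4/5 0 3/5 -7; 0 1 0 6; -3/5 0 4/5 5; 0 0 0 1]
T4·…·T1 = [4/5 0 3/5 -7; -12/25 -3/5 16/25 2/5; 9/25 -4/5 -12/25 -39/5; 0 0 0 1]
T5·…·T1 = [4/5 0 3/5 -7; 12/25 3/5 -16/25 -2/5; 9/25 -4/5 -12/25 -39/5; 0 0 0 1]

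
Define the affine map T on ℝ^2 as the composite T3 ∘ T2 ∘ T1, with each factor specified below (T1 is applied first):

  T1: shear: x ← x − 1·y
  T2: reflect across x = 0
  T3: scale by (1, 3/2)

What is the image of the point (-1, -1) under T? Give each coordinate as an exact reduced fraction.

T(p) = (0, -3/2)

T1 shear: x ← x − 1·y: (-1, -1) → (0, -1)
T2 reflect across x = 0: (0, -1) → (0, -1)
T3 scale by (1, 3/2): (0, -1) → (0, -3/2)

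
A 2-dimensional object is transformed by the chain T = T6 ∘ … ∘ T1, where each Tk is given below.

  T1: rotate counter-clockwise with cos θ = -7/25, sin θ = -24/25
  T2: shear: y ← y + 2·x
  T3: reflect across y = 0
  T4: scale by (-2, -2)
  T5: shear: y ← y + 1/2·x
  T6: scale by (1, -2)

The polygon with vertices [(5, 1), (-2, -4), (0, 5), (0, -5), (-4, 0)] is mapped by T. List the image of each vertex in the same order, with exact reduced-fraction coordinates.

image vertices: (22/25, 574/25), (164/25, 188/25), (-48/5, -116/5), (48/5, 116/5), (-56/25, -552/25)

T1 rotate counter-clockwise with cos θ = -7/25, sin θ = -24/25: (5, 1) → (-11/25, -127/25); (-2, -4) → (-82/25, 76/25); (0, 5) → (24/5, -7/5); (0, -5) → (-24/5, 7/5); (-4, 0) → (28/25, 96/25)
T2 shear: y ← y + 2·x: (-11/25, -127/25) → (-11/25, -149/25); (-82/25, 76/25) → (-82/25, -88/25); (24/5, -7/5) → (24/5, 41/5); (-24/5, 7/5) → (-24/5, -41/5); (28/25, 96/25) → (28/25, 152/25)
T3 reflect across y = 0: (-11/25, -149/25) → (-11/25, 149/25); (-82/25, -88/25) → (-82/25, 88/25); (24/5, 41/5) → (24/5, -41/5); (-24/5, -41/5) → (-24/5, 41/5); (28/25, 152/25) → (28/25, -152/25)
T4 scale by (-2, -2): (-11/25, 149/25) → (22/25, -298/25); (-82/25, 88/25) → (164/25, -176/25); (24/5, -41/5) → (-48/5, 82/5); (-24/5, 41/5) → (48/5, -82/5); (28/25, -152/25) → (-56/25, 304/25)
T5 shear: y ← y + 1/2·x: (22/25, -298/25) → (22/25, -287/25); (164/25, -176/25) → (164/25, -94/25); (-48/5, 82/5) → (-48/5, 58/5); (48/5, -82/5) → (48/5, -58/5); (-56/25, 304/25) → (-56/25, 276/25)
T6 scale by (1, -2): (22/25, -287/25) → (22/25, 574/25); (164/25, -94/25) → (164/25, 188/25); (-48/5, 58/5) → (-48/5, -116/5); (48/5, -58/5) → (48/5, 116/5); (-56/25, 276/25) → (-56/25, -552/25)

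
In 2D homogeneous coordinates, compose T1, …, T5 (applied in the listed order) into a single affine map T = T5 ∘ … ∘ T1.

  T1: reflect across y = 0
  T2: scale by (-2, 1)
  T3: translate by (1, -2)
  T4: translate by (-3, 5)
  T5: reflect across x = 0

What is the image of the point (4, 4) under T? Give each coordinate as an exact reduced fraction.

T(p) = (10, -1)

T1 reflect across y = 0: (4, 4) → (4, -4)
T2 scale by (-2, 1): (4, -4) → (-8, -4)
T3 translate by (1, -2): (-8, -4) → (-7, -6)
T4 translate by (-3, 5): (-7, -6) → (-10, -1)
T5 reflect across x = 0: (-10, -1) → (10, -1)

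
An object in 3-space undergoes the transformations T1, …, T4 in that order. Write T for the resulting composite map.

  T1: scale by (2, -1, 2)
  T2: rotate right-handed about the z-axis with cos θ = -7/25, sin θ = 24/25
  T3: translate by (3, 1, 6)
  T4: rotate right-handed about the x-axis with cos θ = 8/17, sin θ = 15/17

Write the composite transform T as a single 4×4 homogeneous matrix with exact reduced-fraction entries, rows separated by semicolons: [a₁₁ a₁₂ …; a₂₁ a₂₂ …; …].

T1 = [2 0 0 0; 0 -1 0 0; 0 0 2 0; 0 0 0 1]
T2·T1 = [-14/25 24/25 0 0; 48/25 7/25 0 0; 0 0 2 0; 0 0 0 1]
T3·…·T1 = [-14/25 24/25 0 3; 48/25 7/25 0 1; 0 0 2 6; 0 0 0 1]
T4·…·T1 = [-14/25 24/25 0 3; 384/425 56/425 -30/17 -82/17; 144/85 21/85 16/17 63/17; 0 0 0 1]

T = [-14/25 24/25 0 3; 384/425 56/425 -30/17 -82/17; 144/85 21/85 16/17 63/17; 0 0 0 1]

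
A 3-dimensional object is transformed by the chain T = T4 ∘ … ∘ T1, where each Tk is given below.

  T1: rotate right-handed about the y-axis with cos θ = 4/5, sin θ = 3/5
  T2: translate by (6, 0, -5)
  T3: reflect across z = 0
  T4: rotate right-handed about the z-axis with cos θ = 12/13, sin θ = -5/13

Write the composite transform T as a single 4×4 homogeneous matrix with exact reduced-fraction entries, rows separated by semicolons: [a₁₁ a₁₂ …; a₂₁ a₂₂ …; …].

T = [48/65 5/13 36/65 72/13; -4/13 12/13 -3/13 -30/13; 3/5 0 -4/5 5; 0 0 0 1]

T1 = [4/5 0 3/5 0; 0 1 0 0; -3/5 0 4/5 0; 0 0 0 1]
T2·T1 = [4/5 0 3/5 6; 0 1 0 0; -3/5 0 4/5 -5; 0 0 0 1]
T3·…·T1 = [4/5 0 3/5 6; 0 1 0 0; 3/5 0 -4/5 5; 0 0 0 1]
T4·…·T1 = [48/65 5/13 36/65 72/13; -4/13 12/13 -3/13 -30/13; 3/5 0 -4/5 5; 0 0 0 1]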